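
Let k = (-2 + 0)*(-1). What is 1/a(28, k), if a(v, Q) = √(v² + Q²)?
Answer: √197/394 ≈ 0.035624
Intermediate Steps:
k = 2 (k = -2*(-1) = 2)
a(v, Q) = √(Q² + v²)
1/a(28, k) = 1/(√(2² + 28²)) = 1/(√(4 + 784)) = 1/(√788) = 1/(2*√197) = √197/394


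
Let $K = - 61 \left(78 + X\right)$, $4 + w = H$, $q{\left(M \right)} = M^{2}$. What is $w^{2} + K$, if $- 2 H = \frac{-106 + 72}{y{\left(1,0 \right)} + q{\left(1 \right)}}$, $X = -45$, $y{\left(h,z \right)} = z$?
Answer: $-1844$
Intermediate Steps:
$H = 17$ ($H = - \frac{\left(-106 + 72\right) \frac{1}{0 + 1^{2}}}{2} = - \frac{\left(-34\right) \frac{1}{0 + 1}}{2} = - \frac{\left(-34\right) 1^{-1}}{2} = - \frac{\left(-34\right) 1}{2} = \left(- \frac{1}{2}\right) \left(-34\right) = 17$)
$w = 13$ ($w = -4 + 17 = 13$)
$K = -2013$ ($K = - 61 \left(78 - 45\right) = \left(-61\right) 33 = -2013$)
$w^{2} + K = 13^{2} - 2013 = 169 - 2013 = -1844$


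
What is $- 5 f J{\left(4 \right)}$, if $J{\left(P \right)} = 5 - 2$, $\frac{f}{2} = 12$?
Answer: $-360$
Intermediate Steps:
$f = 24$ ($f = 2 \cdot 12 = 24$)
$J{\left(P \right)} = 3$ ($J{\left(P \right)} = 5 - 2 = 3$)
$- 5 f J{\left(4 \right)} = \left(-5\right) 24 \cdot 3 = \left(-120\right) 3 = -360$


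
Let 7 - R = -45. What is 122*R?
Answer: 6344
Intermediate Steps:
R = 52 (R = 7 - 1*(-45) = 7 + 45 = 52)
122*R = 122*52 = 6344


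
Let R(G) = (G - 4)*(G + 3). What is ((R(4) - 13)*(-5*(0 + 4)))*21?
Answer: 5460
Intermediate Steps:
R(G) = (-4 + G)*(3 + G)
((R(4) - 13)*(-5*(0 + 4)))*21 = (((-12 + 4**2 - 1*4) - 13)*(-5*(0 + 4)))*21 = (((-12 + 16 - 4) - 13)*(-5*4))*21 = ((0 - 13)*(-20))*21 = -13*(-20)*21 = 260*21 = 5460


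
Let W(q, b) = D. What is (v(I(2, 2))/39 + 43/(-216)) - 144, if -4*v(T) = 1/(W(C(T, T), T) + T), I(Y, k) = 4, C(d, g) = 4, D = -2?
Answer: -50615/351 ≈ -144.20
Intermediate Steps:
W(q, b) = -2
v(T) = -1/(4*(-2 + T))
(v(I(2, 2))/39 + 43/(-216)) - 144 = (-1/(-8 + 4*4)/39 + 43/(-216)) - 144 = (-1/(-8 + 16)*(1/39) + 43*(-1/216)) - 144 = (-1/8*(1/39) - 43/216) - 144 = (-1*1/8*(1/39) - 43/216) - 144 = (-1/8*1/39 - 43/216) - 144 = (-1/312 - 43/216) - 144 = -71/351 - 144 = -50615/351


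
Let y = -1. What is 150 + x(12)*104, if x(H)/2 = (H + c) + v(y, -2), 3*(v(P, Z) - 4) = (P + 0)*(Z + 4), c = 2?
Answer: 11266/3 ≈ 3755.3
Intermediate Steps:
v(P, Z) = 4 + P*(4 + Z)/3 (v(P, Z) = 4 + ((P + 0)*(Z + 4))/3 = 4 + (P*(4 + Z))/3 = 4 + P*(4 + Z)/3)
x(H) = 32/3 + 2*H (x(H) = 2*((H + 2) + (4 + (4/3)*(-1) + (⅓)*(-1)*(-2))) = 2*((2 + H) + (4 - 4/3 + ⅔)) = 2*((2 + H) + 10/3) = 2*(16/3 + H) = 32/3 + 2*H)
150 + x(12)*104 = 150 + (32/3 + 2*12)*104 = 150 + (32/3 + 24)*104 = 150 + (104/3)*104 = 150 + 10816/3 = 11266/3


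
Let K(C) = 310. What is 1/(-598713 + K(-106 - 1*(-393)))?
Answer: -1/598403 ≈ -1.6711e-6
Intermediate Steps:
1/(-598713 + K(-106 - 1*(-393))) = 1/(-598713 + 310) = 1/(-598403) = -1/598403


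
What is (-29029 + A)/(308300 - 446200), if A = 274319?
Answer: -24529/13790 ≈ -1.7788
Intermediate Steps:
(-29029 + A)/(308300 - 446200) = (-29029 + 274319)/(308300 - 446200) = 245290/(-137900) = 245290*(-1/137900) = -24529/13790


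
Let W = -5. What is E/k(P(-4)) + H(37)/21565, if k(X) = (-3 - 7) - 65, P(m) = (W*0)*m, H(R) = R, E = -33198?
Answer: 47727843/107825 ≈ 442.64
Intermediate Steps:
P(m) = 0 (P(m) = (-5*0)*m = 0*m = 0)
k(X) = -75 (k(X) = -10 - 65 = -75)
E/k(P(-4)) + H(37)/21565 = -33198/(-75) + 37/21565 = -33198*(-1/75) + 37*(1/21565) = 11066/25 + 37/21565 = 47727843/107825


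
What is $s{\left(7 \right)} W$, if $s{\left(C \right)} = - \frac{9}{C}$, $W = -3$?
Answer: $\frac{27}{7} \approx 3.8571$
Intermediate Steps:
$s{\left(7 \right)} W = - \frac{9}{7} \left(-3\right) = \left(-9\right) \frac{1}{7} \left(-3\right) = \left(- \frac{9}{7}\right) \left(-3\right) = \frac{27}{7}$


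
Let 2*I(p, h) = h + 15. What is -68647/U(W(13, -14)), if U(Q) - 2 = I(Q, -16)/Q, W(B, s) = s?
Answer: -101164/3 ≈ -33721.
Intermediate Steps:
I(p, h) = 15/2 + h/2 (I(p, h) = (h + 15)/2 = (15 + h)/2 = 15/2 + h/2)
U(Q) = 2 - 1/(2*Q) (U(Q) = 2 + (15/2 + (½)*(-16))/Q = 2 + (15/2 - 8)/Q = 2 - 1/(2*Q))
-68647/U(W(13, -14)) = -68647/(2 - ½/(-14)) = -68647/(2 - ½*(-1/14)) = -68647/(2 + 1/28) = -68647/57/28 = -68647*28/57 = -101164/3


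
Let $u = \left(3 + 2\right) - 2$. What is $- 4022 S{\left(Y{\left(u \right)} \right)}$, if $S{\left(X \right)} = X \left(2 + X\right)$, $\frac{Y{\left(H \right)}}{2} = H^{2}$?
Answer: $-1447920$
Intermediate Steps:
$u = 3$ ($u = 5 - 2 = 3$)
$Y{\left(H \right)} = 2 H^{2}$
$- 4022 S{\left(Y{\left(u \right)} \right)} = - 4022 \cdot 2 \cdot 3^{2} \left(2 + 2 \cdot 3^{2}\right) = - 4022 \cdot 2 \cdot 9 \left(2 + 2 \cdot 9\right) = - 4022 \cdot 18 \left(2 + 18\right) = - 4022 \cdot 18 \cdot 20 = \left(-4022\right) 360 = -1447920$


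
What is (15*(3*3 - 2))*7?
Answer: 735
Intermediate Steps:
(15*(3*3 - 2))*7 = (15*(9 - 2))*7 = (15*7)*7 = 105*7 = 735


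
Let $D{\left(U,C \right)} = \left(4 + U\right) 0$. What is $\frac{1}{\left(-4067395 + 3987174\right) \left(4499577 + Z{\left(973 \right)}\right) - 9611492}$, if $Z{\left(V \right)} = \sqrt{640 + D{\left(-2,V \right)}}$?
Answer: $- \frac{360970178009}{130299469407730485545841} + \frac{641768 \sqrt{10}}{130299469407730485545841} \approx -2.7703 \cdot 10^{-12}$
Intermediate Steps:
$D{\left(U,C \right)} = 0$
$Z{\left(V \right)} = 8 \sqrt{10}$ ($Z{\left(V \right)} = \sqrt{640 + 0} = \sqrt{640} = 8 \sqrt{10}$)
$\frac{1}{\left(-4067395 + 3987174\right) \left(4499577 + Z{\left(973 \right)}\right) - 9611492} = \frac{1}{\left(-4067395 + 3987174\right) \left(4499577 + 8 \sqrt{10}\right) - 9611492} = \frac{1}{- 80221 \left(4499577 + 8 \sqrt{10}\right) - 9611492} = \frac{1}{\left(-360960566517 - 641768 \sqrt{10}\right) - 9611492} = \frac{1}{-360970178009 - 641768 \sqrt{10}}$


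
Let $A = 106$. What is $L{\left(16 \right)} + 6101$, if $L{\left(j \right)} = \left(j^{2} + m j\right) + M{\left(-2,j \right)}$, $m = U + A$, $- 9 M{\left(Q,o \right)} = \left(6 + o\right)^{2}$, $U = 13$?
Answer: $\frac{73865}{9} \approx 8207.2$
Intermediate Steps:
$M{\left(Q,o \right)} = - \frac{\left(6 + o\right)^{2}}{9}$
$m = 119$ ($m = 13 + 106 = 119$)
$L{\left(j \right)} = j^{2} + 119 j - \frac{\left(6 + j\right)^{2}}{9}$ ($L{\left(j \right)} = \left(j^{2} + 119 j\right) - \frac{\left(6 + j\right)^{2}}{9} = j^{2} + 119 j - \frac{\left(6 + j\right)^{2}}{9}$)
$L{\left(16 \right)} + 6101 = \left(-4 + \frac{8 \cdot 16^{2}}{9} + \frac{353}{3} \cdot 16\right) + 6101 = \left(-4 + \frac{8}{9} \cdot 256 + \frac{5648}{3}\right) + 6101 = \left(-4 + \frac{2048}{9} + \frac{5648}{3}\right) + 6101 = \frac{18956}{9} + 6101 = \frac{73865}{9}$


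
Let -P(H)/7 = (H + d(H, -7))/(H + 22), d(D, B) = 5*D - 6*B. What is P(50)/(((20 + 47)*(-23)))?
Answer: 133/6164 ≈ 0.021577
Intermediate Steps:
d(D, B) = -6*B + 5*D
P(H) = -7*(42 + 6*H)/(22 + H) (P(H) = -7*(H + (-6*(-7) + 5*H))/(H + 22) = -7*(H + (42 + 5*H))/(22 + H) = -7*(42 + 6*H)/(22 + H))
P(50)/(((20 + 47)*(-23))) = (42*(-7 - 1*50)/(22 + 50))/(((20 + 47)*(-23))) = (42*(-7 - 50)/72)/((67*(-23))) = (42*(1/72)*(-57))/(-1541) = -133/4*(-1/1541) = 133/6164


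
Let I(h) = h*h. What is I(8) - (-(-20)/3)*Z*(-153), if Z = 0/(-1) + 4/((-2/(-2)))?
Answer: 4144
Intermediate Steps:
I(h) = h²
Z = 4 (Z = 0*(-1) + 4/((-2*(-½))) = 0 + 4/1 = 0 + 4*1 = 0 + 4 = 4)
I(8) - (-(-20)/3)*Z*(-153) = 8² - (-(-20)/3)*4*(-153) = 64 - (-(-20)/3)*4*(-153) = 64 - (-5*(-4/3))*4*(-153) = 64 - 20*4/3*(-153) = 64 - 1*80/3*(-153) = 64 - 80/3*(-153) = 64 + 4080 = 4144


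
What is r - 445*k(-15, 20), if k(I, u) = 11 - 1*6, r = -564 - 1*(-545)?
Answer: -2244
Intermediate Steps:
r = -19 (r = -564 + 545 = -19)
k(I, u) = 5 (k(I, u) = 11 - 6 = 5)
r - 445*k(-15, 20) = -19 - 445*5 = -19 - 2225 = -2244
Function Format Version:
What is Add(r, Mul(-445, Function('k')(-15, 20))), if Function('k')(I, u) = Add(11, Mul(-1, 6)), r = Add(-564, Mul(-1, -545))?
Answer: -2244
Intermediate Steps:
r = -19 (r = Add(-564, 545) = -19)
Function('k')(I, u) = 5 (Function('k')(I, u) = Add(11, -6) = 5)
Add(r, Mul(-445, Function('k')(-15, 20))) = Add(-19, Mul(-445, 5)) = Add(-19, -2225) = -2244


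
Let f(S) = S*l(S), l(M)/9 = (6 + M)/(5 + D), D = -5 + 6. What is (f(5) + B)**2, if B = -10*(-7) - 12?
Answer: 78961/4 ≈ 19740.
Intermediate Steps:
D = 1
l(M) = 9 + 3*M/2 (l(M) = 9*((6 + M)/(5 + 1)) = 9*((6 + M)/6) = 9*((6 + M)*(1/6)) = 9*(1 + M/6) = 9 + 3*M/2)
f(S) = S*(9 + 3*S/2)
B = 58 (B = 70 - 12 = 58)
(f(5) + B)**2 = ((3/2)*5*(6 + 5) + 58)**2 = ((3/2)*5*11 + 58)**2 = (165/2 + 58)**2 = (281/2)**2 = 78961/4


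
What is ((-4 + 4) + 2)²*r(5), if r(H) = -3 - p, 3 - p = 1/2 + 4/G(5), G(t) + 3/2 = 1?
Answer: -54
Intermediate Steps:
G(t) = -½ (G(t) = -3/2 + 1 = -½)
p = 21/2 (p = 3 - (1/2 + 4/(-½)) = 3 - (1*(½) + 4*(-2)) = 3 - (½ - 8) = 3 - 1*(-15/2) = 3 + 15/2 = 21/2 ≈ 10.500)
r(H) = -27/2 (r(H) = -3 - 1*21/2 = -3 - 21/2 = -27/2)
((-4 + 4) + 2)²*r(5) = ((-4 + 4) + 2)²*(-27/2) = (0 + 2)²*(-27/2) = 2²*(-27/2) = 4*(-27/2) = -54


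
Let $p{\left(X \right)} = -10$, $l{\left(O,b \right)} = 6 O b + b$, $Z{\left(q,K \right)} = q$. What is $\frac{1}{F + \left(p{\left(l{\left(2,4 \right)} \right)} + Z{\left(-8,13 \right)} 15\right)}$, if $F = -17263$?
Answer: $- \frac{1}{17393} \approx -5.7494 \cdot 10^{-5}$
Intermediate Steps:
$l{\left(O,b \right)} = b + 6 O b$ ($l{\left(O,b \right)} = 6 O b + b = b + 6 O b$)
$\frac{1}{F + \left(p{\left(l{\left(2,4 \right)} \right)} + Z{\left(-8,13 \right)} 15\right)} = \frac{1}{-17263 - 130} = \frac{1}{-17393} = - \frac{1}{17393}$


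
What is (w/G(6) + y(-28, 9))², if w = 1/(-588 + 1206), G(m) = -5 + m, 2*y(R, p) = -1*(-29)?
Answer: 20079361/95481 ≈ 210.30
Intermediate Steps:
y(R, p) = 29/2 (y(R, p) = (-1*(-29))/2 = (½)*29 = 29/2)
w = 1/618 ≈ 0.0016181
(w/G(6) + y(-28, 9))² = (1/(618*(-5 + 6)) + 29/2)² = ((1/618)/1 + 29/2)² = ((1/618)*1 + 29/2)² = (1/618 + 29/2)² = (4481/309)² = 20079361/95481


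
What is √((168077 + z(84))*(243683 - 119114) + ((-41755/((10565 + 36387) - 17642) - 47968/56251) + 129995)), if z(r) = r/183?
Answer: 19*√23465333966624390383247424486/20114345082 ≈ 1.4470e+5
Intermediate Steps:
z(r) = r/183 (z(r) = r*(1/183) = r/183)
√((168077 + z(84))*(243683 - 119114) + ((-41755/((10565 + 36387) - 17642) - 47968/56251) + 129995)) = √((168077 + (1/183)*84)*(243683 - 119114) + ((-41755/((10565 + 36387) - 17642) - 47968/56251) + 129995)) = √((168077 + 28/61)*124569 + ((-41755/(46952 - 17642) - 47968*1/56251) + 129995)) = √((10252725/61)*124569 + ((-41755/29310 - 47968/56251) + 129995)) = √(1277171700525/61 + ((-41755*1/29310 - 47968/56251) + 129995)) = √(1277171700525/61 + ((-8351/5862 - 47968/56251) + 129995)) = √(1277171700525/61 + (-750940517/329743362 + 129995)) = √(1277171700525/61 + 42864237402673/329743362) = √(421141505100852228103/20114345082) = 19*√23465333966624390383247424486/20114345082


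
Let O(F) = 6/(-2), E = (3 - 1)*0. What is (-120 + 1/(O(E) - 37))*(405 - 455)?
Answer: 24005/4 ≈ 6001.3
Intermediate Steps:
E = 0 (E = 2*0 = 0)
O(F) = -3 (O(F) = 6*(-½) = -3)
(-120 + 1/(O(E) - 37))*(405 - 455) = (-120 + 1/(-3 - 37))*(405 - 455) = (-120 + 1/(-40))*(-50) = (-120 - 1/40)*(-50) = -4801/40*(-50) = 24005/4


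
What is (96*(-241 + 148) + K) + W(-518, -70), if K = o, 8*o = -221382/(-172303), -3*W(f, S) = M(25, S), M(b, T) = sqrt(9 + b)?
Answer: -6153174045/689212 - sqrt(34)/3 ≈ -8929.8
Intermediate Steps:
W(f, S) = -sqrt(34)/3 (W(f, S) = -sqrt(9 + 25)/3 = -sqrt(34)/3)
o = 110691/689212 (o = (-221382/(-172303))/8 = (-221382*(-1/172303))/8 = (1/8)*(221382/172303) = 110691/689212 ≈ 0.16061)
K = 110691/689212 ≈ 0.16061
(96*(-241 + 148) + K) + W(-518, -70) = (96*(-241 + 148) + 110691/689212) - sqrt(34)/3 = (96*(-93) + 110691/689212) - sqrt(34)/3 = (-8928 + 110691/689212) - sqrt(34)/3 = -6153174045/689212 - sqrt(34)/3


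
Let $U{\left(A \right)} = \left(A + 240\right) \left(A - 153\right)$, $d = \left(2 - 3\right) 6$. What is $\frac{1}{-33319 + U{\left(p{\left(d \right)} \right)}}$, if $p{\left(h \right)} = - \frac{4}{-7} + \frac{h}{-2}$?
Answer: $- \frac{49}{3416061} \approx -1.4344 \cdot 10^{-5}$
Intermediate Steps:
$d = -6$ ($d = \left(-1\right) 6 = -6$)
$p{\left(h \right)} = \frac{4}{7} - \frac{h}{2}$ ($p{\left(h \right)} = \left(-4\right) \left(- \frac{1}{7}\right) + h \left(- \frac{1}{2}\right) = \frac{4}{7} - \frac{h}{2}$)
$U{\left(A \right)} = \left(-153 + A\right) \left(240 + A\right)$ ($U{\left(A \right)} = \left(240 + A\right) \left(-153 + A\right) = \left(-153 + A\right) \left(240 + A\right)$)
$\frac{1}{-33319 + U{\left(p{\left(d \right)} \right)}} = \frac{1}{-33319 + \left(-36720 + \left(\frac{4}{7} - -3\right)^{2} + 87 \left(\frac{4}{7} - -3\right)\right)} = \frac{1}{-33319 + \left(-36720 + \left(\frac{4}{7} + 3\right)^{2} + 87 \left(\frac{4}{7} + 3\right)\right)} = \frac{1}{-33319 + \left(-36720 + \left(\frac{25}{7}\right)^{2} + 87 \cdot \frac{25}{7}\right)} = \frac{1}{-33319 + \left(-36720 + \frac{625}{49} + \frac{2175}{7}\right)} = \frac{1}{-33319 - \frac{1783430}{49}} = \frac{1}{- \frac{3416061}{49}} = - \frac{49}{3416061}$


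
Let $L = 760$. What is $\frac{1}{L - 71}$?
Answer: $\frac{1}{689} \approx 0.0014514$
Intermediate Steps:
$\frac{1}{L - 71} = \frac{1}{760 - 71} = \frac{1}{689}$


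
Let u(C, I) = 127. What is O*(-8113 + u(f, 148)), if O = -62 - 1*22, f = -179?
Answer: 670824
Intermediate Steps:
O = -84 (O = -62 - 22 = -84)
O*(-8113 + u(f, 148)) = -84*(-8113 + 127) = -84*(-7986) = 670824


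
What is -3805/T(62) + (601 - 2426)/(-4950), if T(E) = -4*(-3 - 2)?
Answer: -75193/396 ≈ -189.88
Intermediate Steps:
T(E) = 20 (T(E) = -4*(-5) = 20)
-3805/T(62) + (601 - 2426)/(-4950) = -3805/20 + (601 - 2426)/(-4950) = -3805*1/20 - 1825*(-1/4950) = -761/4 + 73/198 = -75193/396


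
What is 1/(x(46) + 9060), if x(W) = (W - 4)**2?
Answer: 1/10824 ≈ 9.2387e-5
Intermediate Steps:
x(W) = (-4 + W)**2
1/(x(46) + 9060) = 1/((-4 + 46)**2 + 9060) = 1/(42**2 + 9060) = 1/(1764 + 9060) = 1/10824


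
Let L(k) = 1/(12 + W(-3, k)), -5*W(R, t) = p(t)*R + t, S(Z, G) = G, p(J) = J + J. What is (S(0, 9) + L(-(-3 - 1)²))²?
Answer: 1225/16 ≈ 76.563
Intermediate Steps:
p(J) = 2*J
W(R, t) = -t/5 - 2*R*t/5 (W(R, t) = -((2*t)*R + t)/5 = -(2*R*t + t)/5 = -(t + 2*R*t)/5 = -t/5 - 2*R*t/5)
L(k) = 1/(12 + k) (L(k) = 1/(12 + k*(-1 - 2*(-3))/5) = 1/(12 + k*(-1 + 6)/5) = 1/(12 + (⅕)*k*5) = 1/(12 + k))
(S(0, 9) + L(-(-3 - 1)²))² = (9 + 1/(12 - (-3 - 1)²))² = (9 + 1/(12 - 1*(-4)²))² = (9 + 1/(12 - 1*16))² = (9 + 1/(12 - 16))² = (9 + 1/(-4))² = (9 - ¼)² = (35/4)² = 1225/16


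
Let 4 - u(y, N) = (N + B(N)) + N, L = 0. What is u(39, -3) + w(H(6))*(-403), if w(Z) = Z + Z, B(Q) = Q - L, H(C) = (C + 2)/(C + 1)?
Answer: -6357/7 ≈ -908.14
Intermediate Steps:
H(C) = (2 + C)/(1 + C)
B(Q) = Q (B(Q) = Q - 1*0 = Q + 0 = Q)
u(y, N) = 4 - 3*N (u(y, N) = 4 - ((N + N) + N) = 4 - (2*N + N) = 4 - 3*N)
w(Z) = 2*Z
u(39, -3) + w(H(6))*(-403) = (4 - 3*(-3)) + (2*((2 + 6)/(1 + 6)))*(-403) = (4 + 9) + (2*(8/7))*(-403) = 13 + (2*((⅐)*8))*(-403) = 13 + (2*(8/7))*(-403) = 13 + (16/7)*(-403) = 13 - 6448/7 = -6357/7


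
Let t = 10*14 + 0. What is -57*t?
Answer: -7980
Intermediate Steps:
t = 140 (t = 140 + 0 = 140)
-57*t = -57*140 = -1*7980 = -7980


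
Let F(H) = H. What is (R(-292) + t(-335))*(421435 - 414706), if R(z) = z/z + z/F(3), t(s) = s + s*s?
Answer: 752259583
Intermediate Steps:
t(s) = s + s**2
R(z) = 1 + z/3 (R(z) = z/z + z/3 = 1 + z*(1/3) = 1 + z/3)
(R(-292) + t(-335))*(421435 - 414706) = ((1 + (1/3)*(-292)) - 335*(1 - 335))*(421435 - 414706) = ((1 - 292/3) - 335*(-334))*6729 = (-289/3 + 111890)*6729 = (335381/3)*6729 = 752259583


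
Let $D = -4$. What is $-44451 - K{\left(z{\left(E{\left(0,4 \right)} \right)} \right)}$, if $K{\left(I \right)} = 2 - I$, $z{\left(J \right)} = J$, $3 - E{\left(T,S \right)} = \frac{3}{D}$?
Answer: $- \frac{177797}{4} \approx -44449.0$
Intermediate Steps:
$E{\left(T,S \right)} = \frac{15}{4}$ ($E{\left(T,S \right)} = 3 - \frac{3}{-4} = 3 - 3 \left(- \frac{1}{4}\right) = 3 - - \frac{3}{4} = 3 + \frac{3}{4} = \frac{15}{4}$)
$-44451 - K{\left(z{\left(E{\left(0,4 \right)} \right)} \right)} = -44451 - \left(2 - \frac{15}{4}\right) = -44451 - - \frac{7}{4} = -44451 + \frac{7}{4} = - \frac{177797}{4}$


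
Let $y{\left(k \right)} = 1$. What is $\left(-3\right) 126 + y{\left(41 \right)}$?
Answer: $-377$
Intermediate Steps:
$\left(-3\right) 126 + y{\left(41 \right)} = \left(-3\right) 126 + 1 = -378 + 1 = -377$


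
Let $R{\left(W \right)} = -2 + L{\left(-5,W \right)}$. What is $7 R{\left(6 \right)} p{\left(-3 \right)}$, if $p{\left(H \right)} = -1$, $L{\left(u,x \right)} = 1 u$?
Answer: $49$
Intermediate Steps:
$L{\left(u,x \right)} = u$
$R{\left(W \right)} = -7$ ($R{\left(W \right)} = -2 - 5 = -7$)
$7 R{\left(6 \right)} p{\left(-3 \right)} = 7 \left(-7\right) \left(-1\right) = \left(-49\right) \left(-1\right) = 49$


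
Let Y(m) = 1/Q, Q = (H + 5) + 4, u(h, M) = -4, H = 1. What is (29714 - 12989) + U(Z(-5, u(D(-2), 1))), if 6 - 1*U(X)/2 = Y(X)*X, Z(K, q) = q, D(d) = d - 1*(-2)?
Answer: 83689/5 ≈ 16738.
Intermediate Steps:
D(d) = 2 + d (D(d) = d + 2 = 2 + d)
Q = 10 (Q = (1 + 5) + 4 = 6 + 4 = 10)
Y(m) = 1/10
U(X) = 12 - X/5
(29714 - 12989) + U(Z(-5, u(D(-2), 1))) = (29714 - 12989) + (12 - 1/5*(-4)) = 16725 + (12 + 4/5) = 16725 + 64/5 = 83689/5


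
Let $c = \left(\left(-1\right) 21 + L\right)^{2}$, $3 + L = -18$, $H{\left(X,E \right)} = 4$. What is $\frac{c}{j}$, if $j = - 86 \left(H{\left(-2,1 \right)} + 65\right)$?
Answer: $- \frac{294}{989} \approx -0.29727$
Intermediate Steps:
$L = -21$ ($L = -3 - 18 = -21$)
$c = 1764$ ($c = \left(\left(-1\right) 21 - 21\right)^{2} = \left(-21 - 21\right)^{2} = \left(-42\right)^{2} = 1764$)
$j = -5934$ ($j = - 86 \left(4 + 65\right) = \left(-86\right) 69 = -5934$)
$\frac{c}{j} = \frac{1764}{-5934} = 1764 \left(- \frac{1}{5934}\right) = - \frac{294}{989}$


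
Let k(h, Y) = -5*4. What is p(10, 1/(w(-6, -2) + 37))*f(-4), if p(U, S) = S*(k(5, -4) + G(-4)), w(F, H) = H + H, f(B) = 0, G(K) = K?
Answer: 0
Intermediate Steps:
k(h, Y) = -20
w(F, H) = 2*H
p(U, S) = -24*S (p(U, S) = S*(-20 - 4) = S*(-24) = -24*S)
p(10, 1/(w(-6, -2) + 37))*f(-4) = -24/(2*(-2) + 37)*0 = -24/(-4 + 37)*0 = -24/33*0 = -24*1/33*0 = -8/11*0 = 0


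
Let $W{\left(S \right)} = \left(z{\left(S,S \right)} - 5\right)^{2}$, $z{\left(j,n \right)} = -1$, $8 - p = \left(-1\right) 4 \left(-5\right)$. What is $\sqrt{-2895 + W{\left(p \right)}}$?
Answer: $i \sqrt{2859} \approx 53.47 i$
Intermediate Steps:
$p = -12$ ($p = 8 - \left(-1\right) 4 \left(-5\right) = 8 - \left(-4\right) \left(-5\right) = 8 - 20 = -12$)
$W{\left(S \right)} = 36$ ($W{\left(S \right)} = \left(-1 - 5\right)^{2} = \left(-6\right)^{2} = 36$)
$\sqrt{-2895 + W{\left(p \right)}} = \sqrt{-2895 + 36} = \sqrt{-2859} = i \sqrt{2859}$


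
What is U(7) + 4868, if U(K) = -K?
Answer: 4861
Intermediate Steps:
U(7) + 4868 = -1*7 + 4868 = -7 + 4868 = 4861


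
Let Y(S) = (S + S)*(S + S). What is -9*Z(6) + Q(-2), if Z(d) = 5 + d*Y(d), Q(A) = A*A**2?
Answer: -7829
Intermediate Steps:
Y(S) = 4*S**2 (Y(S) = (2*S)*(2*S) = 4*S**2)
Q(A) = A**3
Z(d) = 5 + 4*d**3 (Z(d) = 5 + d*(4*d**2) = 5 + 4*d**3)
-9*Z(6) + Q(-2) = -9*(5 + 4*6**3) + (-2)**3 = -9*(5 + 4*216) - 8 = -9*(5 + 864) - 8 = -9*869 - 8 = -7821 - 8 = -7829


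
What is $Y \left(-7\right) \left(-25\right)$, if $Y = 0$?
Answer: $0$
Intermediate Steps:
$Y \left(-7\right) \left(-25\right) = 0 \left(-7\right) \left(-25\right) = 0 \left(-25\right) = 0$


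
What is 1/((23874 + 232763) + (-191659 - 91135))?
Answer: -1/26157 ≈ -3.8231e-5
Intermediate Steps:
1/((23874 + 232763) + (-191659 - 91135)) = 1/(256637 - 282794) = 1/(-26157) = -1/26157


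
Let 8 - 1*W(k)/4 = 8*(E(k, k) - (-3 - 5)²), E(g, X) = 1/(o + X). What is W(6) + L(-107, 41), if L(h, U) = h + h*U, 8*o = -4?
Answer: -26618/11 ≈ -2419.8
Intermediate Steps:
o = -½ (o = (⅛)*(-4) = -½ ≈ -0.50000)
L(h, U) = h + U*h
E(g, X) = 1/(-½ + X)
W(k) = 2080 - 64/(-1 + 2*k) (W(k) = 32 - 32*(2/(-1 + 2*k) - (-3 - 5)²) = 32 - 32*(2/(-1 + 2*k) - 1*(-8)²) = 32 - 32*(2/(-1 + 2*k) - 1*64) = 32 - 32*(2/(-1 + 2*k) - 64) = 32 - 32*(-64 + 2/(-1 + 2*k)) = 32 - 4*(-512 + 16/(-1 + 2*k)) = 32 + (2048 - 64/(-1 + 2*k)) = 2080 - 64/(-1 + 2*k))
W(6) + L(-107, 41) = 32*(-67 + 130*6)/(-1 + 2*6) - 107*(1 + 41) = 32*(-67 + 780)/(-1 + 12) - 107*42 = 32*713/11 - 4494 = 32*(1/11)*713 - 4494 = 22816/11 - 4494 = -26618/11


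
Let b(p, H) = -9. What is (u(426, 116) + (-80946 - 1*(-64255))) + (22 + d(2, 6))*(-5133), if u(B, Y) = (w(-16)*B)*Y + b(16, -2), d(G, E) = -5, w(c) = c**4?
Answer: 3238423015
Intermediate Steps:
u(B, Y) = -9 + 65536*B*Y (u(B, Y) = ((-16)**4*B)*Y - 9 = (65536*B)*Y - 9 = 65536*B*Y - 9 = -9 + 65536*B*Y)
(u(426, 116) + (-80946 - 1*(-64255))) + (22 + d(2, 6))*(-5133) = ((-9 + 65536*426*116) + (-80946 - 1*(-64255))) + (22 - 5)*(-5133) = ((-9 + 3238526976) + (-80946 + 64255)) + 17*(-5133) = (3238526967 - 16691) - 87261 = 3238510276 - 87261 = 3238423015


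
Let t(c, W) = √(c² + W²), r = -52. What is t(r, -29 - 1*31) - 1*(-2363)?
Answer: 2363 + 4*√394 ≈ 2442.4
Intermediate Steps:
t(c, W) = √(W² + c²)
t(r, -29 - 1*31) - 1*(-2363) = √((-29 - 1*31)² + (-52)²) - 1*(-2363) = √((-29 - 31)² + 2704) + 2363 = √((-60)² + 2704) + 2363 = √(3600 + 2704) + 2363 = √6304 + 2363 = 4*√394 + 2363 = 2363 + 4*√394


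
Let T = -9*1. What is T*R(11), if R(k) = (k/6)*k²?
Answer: -3993/2 ≈ -1996.5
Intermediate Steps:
T = -9
R(k) = k³/6 (R(k) = (k*(⅙))*k² = (k/6)*k² = k³/6)
T*R(11) = -3*11³/2 = -3*1331/2 = -9*1331/6 = -3993/2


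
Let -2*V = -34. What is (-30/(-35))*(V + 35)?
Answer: 312/7 ≈ 44.571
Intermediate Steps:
V = 17 (V = -½*(-34) = 17)
(-30/(-35))*(V + 35) = (-30/(-35))*(17 + 35) = -30*(-1/35)*52 = (6/7)*52 = 312/7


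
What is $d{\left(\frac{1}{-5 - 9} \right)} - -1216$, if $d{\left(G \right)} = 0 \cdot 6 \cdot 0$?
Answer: $1216$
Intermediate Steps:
$d{\left(G \right)} = 0$ ($d{\left(G \right)} = 0 \cdot 0 = 0$)
$d{\left(\frac{1}{-5 - 9} \right)} - -1216 = 0 - -1216 = 0 + 1216 = 1216$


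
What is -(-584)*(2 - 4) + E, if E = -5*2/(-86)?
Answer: -50219/43 ≈ -1167.9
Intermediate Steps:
E = 5/43 (E = -10*(-1/86) = 5/43 ≈ 0.11628)
-(-584)*(2 - 4) + E = -(-584)*(2 - 4) + 5/43 = -(-584)*(-2) + 5/43 = -146*8 + 5/43 = -1168 + 5/43 = -50219/43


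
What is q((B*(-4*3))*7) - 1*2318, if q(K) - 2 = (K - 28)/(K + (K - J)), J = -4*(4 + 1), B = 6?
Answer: -30101/13 ≈ -2315.5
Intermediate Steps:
J = -20 (J = -4*5 = -20)
q(K) = 2 + (-28 + K)/(20 + 2*K) (q(K) = 2 + (K - 28)/(K + (K - 1*(-20))) = 2 + (-28 + K)/(K + (K + 20)) = 2 + (-28 + K)/(K + (20 + K)) = 2 + (-28 + K)/(20 + 2*K))
q((B*(-4*3))*7) - 1*2318 = (12 + 5*((6*(-4*3))*7))/(2*(10 + (6*(-4*3))*7)) - 1*2318 = (12 + 5*((6*(-12))*7))/(2*(10 + (6*(-12))*7)) - 2318 = (12 + 5*(-72*7))/(2*(10 - 72*7)) - 2318 = (12 + 5*(-504))/(2*(10 - 504)) - 2318 = (½)*(12 - 2520)/(-494) - 2318 = (½)*(-1/494)*(-2508) - 2318 = 33/13 - 2318 = -30101/13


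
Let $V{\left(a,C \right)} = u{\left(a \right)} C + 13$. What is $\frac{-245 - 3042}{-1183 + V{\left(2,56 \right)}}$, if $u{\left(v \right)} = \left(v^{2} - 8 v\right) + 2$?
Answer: $\frac{19}{10} \approx 1.9$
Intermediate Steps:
$u{\left(v \right)} = 2 + v^{2} - 8 v$
$V{\left(a,C \right)} = 13 + C \left(2 + a^{2} - 8 a\right)$ ($V{\left(a,C \right)} = \left(2 + a^{2} - 8 a\right) C + 13 = C \left(2 + a^{2} - 8 a\right) + 13 = 13 + C \left(2 + a^{2} - 8 a\right)$)
$\frac{-245 - 3042}{-1183 + V{\left(2,56 \right)}} = \frac{-245 - 3042}{-1183 + \left(13 + 56 \left(2 + 2^{2} - 16\right)\right)} = - \frac{3287}{-1183 + \left(13 + 56 \left(2 + 4 - 16\right)\right)} = - \frac{3287}{-1183 + \left(13 + 56 \left(-10\right)\right)} = - \frac{3287}{-1183 + \left(13 - 560\right)} = - \frac{3287}{-1183 - 547} = - \frac{3287}{-1730} = \left(-3287\right) \left(- \frac{1}{1730}\right) = \frac{19}{10}$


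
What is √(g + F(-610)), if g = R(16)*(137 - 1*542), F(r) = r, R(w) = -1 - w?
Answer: 5*√251 ≈ 79.215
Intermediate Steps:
g = 6885 (g = (-1 - 1*16)*(137 - 1*542) = (-1 - 16)*(137 - 542) = -17*(-405) = 6885)
√(g + F(-610)) = √(6885 - 610) = √6275 = 5*√251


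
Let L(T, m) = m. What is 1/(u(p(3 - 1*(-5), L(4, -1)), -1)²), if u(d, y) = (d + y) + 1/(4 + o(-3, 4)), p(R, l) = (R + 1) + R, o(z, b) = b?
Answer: 64/16641 ≈ 0.0038459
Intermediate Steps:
p(R, l) = 1 + 2*R (p(R, l) = (1 + R) + R = 1 + 2*R)
u(d, y) = ⅛ + d + y (u(d, y) = (d + y) + 1/(4 + 4) = (d + y) + 1/8 = (d + y) + ⅛ = ⅛ + d + y)
1/(u(p(3 - 1*(-5), L(4, -1)), -1)²) = 1/((⅛ + (1 + 2*(3 - 1*(-5))) - 1)²) = 1/((⅛ + (1 + 2*(3 + 5)) - 1)²) = 1/((⅛ + (1 + 2*8) - 1)²) = 1/((⅛ + (1 + 16) - 1)²) = 1/((⅛ + 17 - 1)²) = 1/((129/8)²) = 1/(16641/64) = 64/16641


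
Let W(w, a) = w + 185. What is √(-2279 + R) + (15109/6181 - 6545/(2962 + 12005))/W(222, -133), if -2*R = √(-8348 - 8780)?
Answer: 185681758/37651987989 + √(-2279 - I*√4282) ≈ 0.69022 - 47.744*I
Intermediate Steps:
W(w, a) = 185 + w
R = -I*√4282 (R = -√(-8348 - 8780)/2 = -I*√4282 ≈ -65.437*I)
√(-2279 + R) + (15109/6181 - 6545/(2962 + 12005))/W(222, -133) = √(-2279 - I*√4282) + (15109/6181 - 6545/(2962 + 12005))/(185 + 222) = √(-2279 - I*√4282) + (15109*(1/6181) - 6545/14967)/407 = √(-2279 - I*√4282) + (15109/6181 - 6545*1/14967)*(1/407) = √(-2279 - I*√4282) + (15109/6181 - 6545/14967)*(1/407) = √(-2279 - I*√4282) + (185681758/92511027)*(1/407) = √(-2279 - I*√4282) + 185681758/37651987989 = 185681758/37651987989 + √(-2279 - I*√4282)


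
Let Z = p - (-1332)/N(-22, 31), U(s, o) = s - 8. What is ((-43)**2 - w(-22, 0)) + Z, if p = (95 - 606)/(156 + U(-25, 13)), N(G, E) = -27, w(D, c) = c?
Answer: 73616/41 ≈ 1795.5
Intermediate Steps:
U(s, o) = -8 + s
p = -511/123 (p = (95 - 606)/(156 + (-8 - 25)) = -511/(156 - 33) = -511/123 ≈ -4.1545)
Z = -2193/41 (Z = -511/123 - (-1332)/(-27) = -511/123 - (-1332)*(-1)/27 = -511/123 - 1*148/3 = -511/123 - 148/3 = -2193/41 ≈ -53.488)
((-43)**2 - w(-22, 0)) + Z = ((-43)**2 - 1*0) - 2193/41 = (1849 + 0) - 2193/41 = 1849 - 2193/41 = 73616/41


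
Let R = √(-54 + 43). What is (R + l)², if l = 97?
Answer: (97 + I*√11)² ≈ 9398.0 + 643.42*I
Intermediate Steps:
R = I*√11 (R = √(-11) = I*√11 ≈ 3.3166*I)
(R + l)² = (I*√11 + 97)² = (97 + I*√11)²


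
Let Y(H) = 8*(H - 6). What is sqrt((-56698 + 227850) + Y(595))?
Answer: 2*sqrt(43966) ≈ 419.36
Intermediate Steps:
Y(H) = -48 + 8*H (Y(H) = 8*(-6 + H) = -48 + 8*H)
sqrt((-56698 + 227850) + Y(595)) = sqrt((-56698 + 227850) + (-48 + 8*595)) = sqrt(171152 + (-48 + 4760)) = sqrt(171152 + 4712) = sqrt(175864) = 2*sqrt(43966)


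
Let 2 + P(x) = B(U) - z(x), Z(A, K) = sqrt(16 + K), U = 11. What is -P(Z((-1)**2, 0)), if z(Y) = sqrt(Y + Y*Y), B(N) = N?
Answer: -9 + 2*sqrt(5) ≈ -4.5279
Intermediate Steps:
z(Y) = sqrt(Y + Y**2)
P(x) = 9 - sqrt(x*(1 + x)) (P(x) = -2 + (11 - sqrt(x*(1 + x))) = 9 - sqrt(x*(1 + x)))
-P(Z((-1)**2, 0)) = -(9 - sqrt(sqrt(16 + 0)*(1 + sqrt(16 + 0)))) = -(9 - sqrt(sqrt(16)*(1 + sqrt(16)))) = -(9 - sqrt(4*(1 + 4))) = -(9 - sqrt(4*5)) = -(9 - sqrt(20)) = -(9 - 2*sqrt(5)) = -9 + 2*sqrt(5)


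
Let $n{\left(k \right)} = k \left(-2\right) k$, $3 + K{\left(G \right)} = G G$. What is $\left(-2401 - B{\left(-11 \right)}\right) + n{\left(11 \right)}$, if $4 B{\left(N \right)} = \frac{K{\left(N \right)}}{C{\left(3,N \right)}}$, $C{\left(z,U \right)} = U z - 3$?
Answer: $- \frac{190237}{72} \approx -2642.2$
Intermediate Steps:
$K{\left(G \right)} = -3 + G^{2}$ ($K{\left(G \right)} = -3 + G G = -3 + G^{2}$)
$C{\left(z,U \right)} = -3 + U z$
$n{\left(k \right)} = - 2 k^{2}$ ($n{\left(k \right)} = - 2 k k = - 2 k^{2}$)
$B{\left(N \right)} = \frac{-3 + N^{2}}{4 \left(-3 + 3 N\right)}$ ($B{\left(N \right)} = \frac{\left(-3 + N^{2}\right) \frac{1}{-3 + N 3}}{4} = \frac{\left(-3 + N^{2}\right) \frac{1}{-3 + 3 N}}{4} = \frac{\frac{1}{-3 + 3 N} \left(-3 + N^{2}\right)}{4} = \frac{-3 + N^{2}}{4 \left(-3 + 3 N\right)}$)
$\left(-2401 - B{\left(-11 \right)}\right) + n{\left(11 \right)} = \left(-2401 - \frac{-3 + \left(-11\right)^{2}}{12 \left(-1 - 11\right)}\right) - 2 \cdot 11^{2} = \left(-2401 - \frac{-3 + 121}{12 \left(-12\right)}\right) - 242 = \left(-2401 - \frac{1}{12} \left(- \frac{1}{12}\right) 118\right) - 242 = \left(-2401 - - \frac{59}{72}\right) - 242 = \left(-2401 + \frac{59}{72}\right) - 242 = - \frac{172813}{72} - 242 = - \frac{190237}{72}$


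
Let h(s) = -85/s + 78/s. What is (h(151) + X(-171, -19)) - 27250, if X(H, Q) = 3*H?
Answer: -4192220/151 ≈ -27763.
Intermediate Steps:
h(s) = -7/s
(h(151) + X(-171, -19)) - 27250 = (-7/151 + 3*(-171)) - 27250 = (-7*1/151 - 513) - 27250 = (-7/151 - 513) - 27250 = -77470/151 - 27250 = -4192220/151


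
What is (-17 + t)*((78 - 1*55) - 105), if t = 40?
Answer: -1886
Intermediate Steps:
(-17 + t)*((78 - 1*55) - 105) = (-17 + 40)*((78 - 1*55) - 105) = 23*((78 - 55) - 105) = 23*(23 - 105) = 23*(-82) = -1886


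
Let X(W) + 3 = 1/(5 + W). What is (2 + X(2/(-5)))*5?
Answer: -90/23 ≈ -3.9130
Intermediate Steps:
X(W) = -3 + 1/(5 + W)
(2 + X(2/(-5)))*5 = (2 + (-14 - 6/(-5))/(5 + 2/(-5)))*5 = (2 + (-14 - 6*(-1)/5)/(5 + 2*(-⅕)))*5 = (2 + (-14 - 3*(-⅖))/(5 - ⅖))*5 = (2 + (-14 + 6/5)/(23/5))*5 = (2 + (5/23)*(-64/5))*5 = (2 - 64/23)*5 = -18/23*5 = -90/23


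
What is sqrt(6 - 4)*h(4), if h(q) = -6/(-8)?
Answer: 3*sqrt(2)/4 ≈ 1.0607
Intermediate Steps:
h(q) = 3/4 (h(q) = -6*(-1/8) = 3/4)
sqrt(6 - 4)*h(4) = sqrt(6 - 4)*(3/4) = sqrt(2)*(3/4) = 3*sqrt(2)/4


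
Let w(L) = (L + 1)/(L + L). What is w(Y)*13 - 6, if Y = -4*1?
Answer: -9/8 ≈ -1.1250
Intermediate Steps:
Y = -4
w(L) = (1 + L)/(2*L) (w(L) = (1 + L)/((2*L)) = (1 + L)*(1/(2*L)) = (1 + L)/(2*L))
w(Y)*13 - 6 = ((½)*(1 - 4)/(-4))*13 - 6 = ((½)*(-¼)*(-3))*13 - 6 = (3/8)*13 - 6 = 39/8 - 6 = -9/8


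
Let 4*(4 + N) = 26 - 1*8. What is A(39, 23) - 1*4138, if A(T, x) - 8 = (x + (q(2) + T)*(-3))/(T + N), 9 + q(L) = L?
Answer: -326416/79 ≈ -4131.8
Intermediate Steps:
q(L) = -9 + L
N = ½ (N = -4 + (26 - 1*8)/4 = -4 + (26 - 8)/4 = -4 + (¼)*18 = -4 + 9/2 = ½ ≈ 0.50000)
A(T, x) = 8 + (21 + x - 3*T)/(½ + T) (A(T, x) = 8 + (x + ((-9 + 2) + T)*(-3))/(T + ½) = 8 + (x + (-7 + T)*(-3))/(½ + T) = 8 + (x + (21 - 3*T))/(½ + T) = 8 + (21 + x - 3*T)/(½ + T))
A(39, 23) - 1*4138 = 2*(25 + 23 + 5*39)/(1 + 2*39) - 1*4138 = 2*(25 + 23 + 195)/(1 + 78) - 4138 = 2*243/79 - 4138 = 2*(1/79)*243 - 4138 = 486/79 - 4138 = -326416/79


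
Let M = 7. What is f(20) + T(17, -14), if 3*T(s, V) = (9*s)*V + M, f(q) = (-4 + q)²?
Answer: -1367/3 ≈ -455.67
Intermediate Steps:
T(s, V) = 7/3 + 3*V*s (T(s, V) = ((9*s)*V + 7)/3 = (9*V*s + 7)/3 = (7 + 9*V*s)/3 = 7/3 + 3*V*s)
f(20) + T(17, -14) = (-4 + 20)² + (7/3 + 3*(-14)*17) = 16² + (7/3 - 714) = 256 - 2135/3 = -1367/3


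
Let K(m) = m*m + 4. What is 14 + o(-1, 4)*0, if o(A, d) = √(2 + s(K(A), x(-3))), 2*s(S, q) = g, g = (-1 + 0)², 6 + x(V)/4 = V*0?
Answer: 14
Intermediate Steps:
x(V) = -24 (x(V) = -24 + 4*(V*0) = -24 + 4*0 = -24 + 0 = -24)
K(m) = 4 + m² (K(m) = m² + 4 = 4 + m²)
g = 1 (g = (-1)² = 1)
s(S, q) = ½ (s(S, q) = (½)*1 = ½)
o(A, d) = √10/2 (o(A, d) = √(2 + ½) = √(5/2) = √10/2)
14 + o(-1, 4)*0 = 14 + (√10/2)*0 = 14 + 0 = 14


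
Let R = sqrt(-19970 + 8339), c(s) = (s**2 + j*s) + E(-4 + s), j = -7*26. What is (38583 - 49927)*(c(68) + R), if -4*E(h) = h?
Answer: 88120192 - 11344*I*sqrt(11631) ≈ 8.812e+7 - 1.2234e+6*I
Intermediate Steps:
E(h) = -h/4
j = -182
c(s) = 1 + s**2 - 729*s/4 (c(s) = (s**2 - 182*s) - (-4 + s)/4 = (s**2 - 182*s) + (1 - s/4) = 1 + s**2 - 729*s/4)
R = I*sqrt(11631) (R = sqrt(-11631) = I*sqrt(11631) ≈ 107.85*I)
(38583 - 49927)*(c(68) + R) = (38583 - 49927)*((1 + 68**2 - 729/4*68) + I*sqrt(11631)) = -11344*((1 + 4624 - 12393) + I*sqrt(11631)) = -11344*(-7768 + I*sqrt(11631)) = 88120192 - 11344*I*sqrt(11631)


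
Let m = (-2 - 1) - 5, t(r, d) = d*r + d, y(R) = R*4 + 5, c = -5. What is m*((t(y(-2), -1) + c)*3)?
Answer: 72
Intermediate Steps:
y(R) = 5 + 4*R (y(R) = 4*R + 5 = 5 + 4*R)
t(r, d) = d + d*r
m = -8 (m = -3 - 5 = -8)
m*((t(y(-2), -1) + c)*3) = -8*(-(1 + (5 + 4*(-2))) - 5)*3 = -8*(-(1 + (5 - 8)) - 5)*3 = -8*(-(1 - 3) - 5)*3 = -8*(-1*(-2) - 5)*3 = -8*(2 - 5)*3 = -(-24)*3 = -8*(-9) = 72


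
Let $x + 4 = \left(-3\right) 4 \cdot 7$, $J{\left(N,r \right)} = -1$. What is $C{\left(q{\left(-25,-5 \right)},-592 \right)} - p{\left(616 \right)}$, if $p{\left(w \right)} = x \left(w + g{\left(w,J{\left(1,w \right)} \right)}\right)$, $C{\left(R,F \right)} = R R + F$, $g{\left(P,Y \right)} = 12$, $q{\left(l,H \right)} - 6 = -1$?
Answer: $54697$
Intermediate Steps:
$q{\left(l,H \right)} = 5$ ($q{\left(l,H \right)} = 6 - 1 = 5$)
$C{\left(R,F \right)} = F + R^{2}$ ($C{\left(R,F \right)} = R^{2} + F = F + R^{2}$)
$x = -88$ ($x = -4 + \left(-3\right) 4 \cdot 7 = -4 - 84 = -88$)
$p{\left(w \right)} = -1056 - 88 w$ ($p{\left(w \right)} = - 88 \left(w + 12\right) = - 88 \left(12 + w\right) = -1056 - 88 w$)
$C{\left(q{\left(-25,-5 \right)},-592 \right)} - p{\left(616 \right)} = \left(-592 + 5^{2}\right) - \left(-1056 - 54208\right) = \left(-592 + 25\right) - \left(-1056 - 54208\right) = -567 - -55264 = -567 + 55264 = 54697$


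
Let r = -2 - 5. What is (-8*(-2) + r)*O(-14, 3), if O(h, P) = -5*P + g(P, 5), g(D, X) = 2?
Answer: -117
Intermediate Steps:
r = -7
O(h, P) = 2 - 5*P (O(h, P) = -5*P + 2 = 2 - 5*P)
(-8*(-2) + r)*O(-14, 3) = (-8*(-2) - 7)*(2 - 5*3) = (16 - 7)*(2 - 15) = 9*(-13) = -117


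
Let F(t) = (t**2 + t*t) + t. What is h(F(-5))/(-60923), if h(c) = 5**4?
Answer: -625/60923 ≈ -0.010259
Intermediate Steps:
F(t) = t + 2*t**2 (F(t) = (t**2 + t**2) + t = 2*t**2 + t = t + 2*t**2)
h(c) = 625
h(F(-5))/(-60923) = 625/(-60923) = 625*(-1/60923) = -625/60923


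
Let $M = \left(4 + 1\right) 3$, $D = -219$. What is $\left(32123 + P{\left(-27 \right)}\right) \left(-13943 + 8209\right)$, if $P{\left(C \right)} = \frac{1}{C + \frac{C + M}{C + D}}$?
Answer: $- \frac{203533341516}{1105} \approx -1.8419 \cdot 10^{8}$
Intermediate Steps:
$M = 15$ ($M = 5 \cdot 3 = 15$)
$P{\left(C \right)} = \frac{1}{C + \frac{15 + C}{-219 + C}}$ ($P{\left(C \right)} = \frac{1}{C + \frac{C + 15}{C - 219}} = \frac{1}{C + \frac{15 + C}{-219 + C}}$)
$\left(32123 + P{\left(-27 \right)}\right) \left(-13943 + 8209\right) = \left(32123 + \frac{-219 - 27}{15 + \left(-27\right)^{2} - -5886}\right) \left(-13943 + 8209\right) = \left(32123 + \frac{1}{15 + 729 + 5886} \left(-246\right)\right) \left(-5734\right) = \left(32123 + \frac{1}{6630} \left(-246\right)\right) \left(-5734\right) = \left(32123 - \frac{41}{1105}\right) \left(-5734\right) = \frac{35495874}{1105} \left(-5734\right) = - \frac{203533341516}{1105}$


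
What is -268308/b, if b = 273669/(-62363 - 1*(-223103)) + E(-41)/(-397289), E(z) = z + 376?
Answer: -5711403875502960/36223945147 ≈ -1.5767e+5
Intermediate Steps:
E(z) = 376 + z
b = 36223945147/21286744620 (b = 273669/(-62363 - 1*(-223103)) + (376 - 41)/(-397289) = 273669/(-62363 + 223103) + 335*(-1/397289) = 273669/160740 - 335/397289 = 273669*(1/160740) - 335/397289 = 91223/53580 - 335/397289 = 36223945147/21286744620 ≈ 1.7017)
-268308/b = -268308/36223945147/21286744620 = -268308*21286744620/36223945147 = -5711403875502960/36223945147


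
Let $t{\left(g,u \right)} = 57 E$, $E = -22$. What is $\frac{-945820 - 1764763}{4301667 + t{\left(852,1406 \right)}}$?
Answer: $- \frac{2710583}{4300413} \approx -0.63031$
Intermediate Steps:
$t{\left(g,u \right)} = -1254$ ($t{\left(g,u \right)} = 57 \left(-22\right) = -1254$)
$\frac{-945820 - 1764763}{4301667 + t{\left(852,1406 \right)}} = \frac{-945820 - 1764763}{4301667 - 1254} = - \frac{2710583}{4300413}$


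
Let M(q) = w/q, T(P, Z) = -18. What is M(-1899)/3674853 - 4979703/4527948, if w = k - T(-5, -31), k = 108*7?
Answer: -1287077377576859/1170314544845628 ≈ -1.0998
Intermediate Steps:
k = 756
w = 774 (w = 756 - 1*(-18) = 756 + 18 = 774)
M(q) = 774/q
M(-1899)/3674853 - 4979703/4527948 = (774/(-1899))/3674853 - 4979703/4527948 = (774*(-1/1899))*(1/3674853) - 4979703*1/4527948 = -86/211*1/3674853 - 1659901/1509316 = -86/775393983 - 1659901/1509316 = -1287077377576859/1170314544845628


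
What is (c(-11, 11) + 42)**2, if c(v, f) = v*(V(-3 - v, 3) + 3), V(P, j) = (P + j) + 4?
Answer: 24336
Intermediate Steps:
V(P, j) = 4 + P + j
c(v, f) = v*(7 - v) (c(v, f) = v*((4 + (-3 - v) + 3) + 3) = v*((4 - v) + 3) = v*(7 - v))
(c(-11, 11) + 42)**2 = (-11*(7 - 1*(-11)) + 42)**2 = (-11*(7 + 11) + 42)**2 = (-11*18 + 42)**2 = (-198 + 42)**2 = (-156)**2 = 24336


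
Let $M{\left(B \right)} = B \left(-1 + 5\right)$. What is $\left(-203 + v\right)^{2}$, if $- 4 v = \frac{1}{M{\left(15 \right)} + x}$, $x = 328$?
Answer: $\frac{99260913249}{2408704} \approx 41209.0$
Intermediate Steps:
$M{\left(B \right)} = 4 B$ ($M{\left(B \right)} = B 4 = 4 B$)
$v = - \frac{1}{1552}$ ($v = - \frac{1}{4 \left(4 \cdot 15 + 328\right)} = - \frac{1}{4 \left(60 + 328\right)} = - \frac{1}{4 \cdot 388} = \left(- \frac{1}{4}\right) \frac{1}{388} = - \frac{1}{1552} \approx -0.00064433$)
$\left(-203 + v\right)^{2} = \left(-203 - \frac{1}{1552}\right)^{2} = \left(- \frac{315057}{1552}\right)^{2} = \frac{99260913249}{2408704}$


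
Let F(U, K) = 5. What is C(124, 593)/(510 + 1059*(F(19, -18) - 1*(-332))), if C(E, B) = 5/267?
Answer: 5/95423931 ≈ 5.2398e-8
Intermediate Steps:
C(E, B) = 5/267 (C(E, B) = 5*(1/267) = 5/267)
C(124, 593)/(510 + 1059*(F(19, -18) - 1*(-332))) = 5/(267*(510 + 1059*(5 - 1*(-332)))) = 5/(267*(510 + 1059*(5 + 332))) = 5/(267*(510 + 1059*337)) = 5/(267*(510 + 356883)) = (5/267)/357393 = (5/267)*(1/357393) = 5/95423931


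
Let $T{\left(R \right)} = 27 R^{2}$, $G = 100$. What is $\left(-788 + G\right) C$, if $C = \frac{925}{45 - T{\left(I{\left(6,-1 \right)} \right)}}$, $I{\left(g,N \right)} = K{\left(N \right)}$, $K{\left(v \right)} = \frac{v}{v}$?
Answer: $- \frac{318200}{9} \approx -35356.0$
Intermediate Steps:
$K{\left(v \right)} = 1$
$I{\left(g,N \right)} = 1$
$C = \frac{925}{18}$ ($C = \frac{925}{45 - 27 \cdot 1^{2}} = \frac{925}{45 - 27 \cdot 1} = \frac{925}{45 - 27} = \frac{925}{18} \approx 51.389$)
$\left(-788 + G\right) C = \left(-788 + 100\right) \frac{925}{18} = \left(-688\right) \frac{925}{18} = - \frac{318200}{9}$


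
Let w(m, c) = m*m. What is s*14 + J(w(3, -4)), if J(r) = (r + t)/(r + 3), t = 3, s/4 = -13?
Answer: -727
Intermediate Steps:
s = -52 (s = 4*(-13) = -52)
w(m, c) = m²
J(r) = 1 (J(r) = (r + 3)/(r + 3) = (3 + r)/(3 + r) = 1)
s*14 + J(w(3, -4)) = -52*14 + 1 = -728 + 1 = -727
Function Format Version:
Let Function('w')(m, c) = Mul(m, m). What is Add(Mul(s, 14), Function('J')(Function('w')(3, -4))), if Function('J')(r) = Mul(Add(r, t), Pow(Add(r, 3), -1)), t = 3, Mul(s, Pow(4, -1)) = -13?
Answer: -727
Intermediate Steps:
s = -52 (s = Mul(4, -13) = -52)
Function('w')(m, c) = Pow(m, 2)
Function('J')(r) = 1 (Function('J')(r) = Mul(Add(r, 3), Pow(Add(r, 3), -1)) = Mul(Add(3, r), Pow(Add(3, r), -1)) = 1)
Add(Mul(s, 14), Function('J')(Function('w')(3, -4))) = Add(Mul(-52, 14), 1) = Add(-728, 1) = -727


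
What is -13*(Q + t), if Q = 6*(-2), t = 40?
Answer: -364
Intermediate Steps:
Q = -12
-13*(Q + t) = -13*(-12 + 40) = -13*28 = -364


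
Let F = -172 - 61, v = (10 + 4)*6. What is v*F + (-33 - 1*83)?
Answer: -19688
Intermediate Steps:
v = 84 (v = 14*6 = 84)
F = -233
v*F + (-33 - 1*83) = 84*(-233) + (-33 - 1*83) = -19572 + (-33 - 83) = -19572 - 116 = -19688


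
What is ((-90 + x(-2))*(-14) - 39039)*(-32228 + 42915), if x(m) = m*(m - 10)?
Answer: -407335005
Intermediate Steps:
x(m) = m*(-10 + m)
((-90 + x(-2))*(-14) - 39039)*(-32228 + 42915) = ((-90 - 2*(-10 - 2))*(-14) - 39039)*(-32228 + 42915) = ((-90 - 2*(-12))*(-14) - 39039)*10687 = ((-90 + 24)*(-14) - 39039)*10687 = (-66*(-14) - 39039)*10687 = (924 - 39039)*10687 = -38115*10687 = -407335005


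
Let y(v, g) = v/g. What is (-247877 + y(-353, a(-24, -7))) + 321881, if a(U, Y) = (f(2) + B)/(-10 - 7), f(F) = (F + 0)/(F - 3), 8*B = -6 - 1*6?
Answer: 506026/7 ≈ 72289.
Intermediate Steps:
B = -3/2 (B = (-6 - 1*6)/8 = (-6 - 6)/8 = (1/8)*(-12) = -3/2 ≈ -1.5000)
f(F) = F/(-3 + F)
a(U, Y) = 7/34 (a(U, Y) = (2/(-3 + 2) - 3/2)/(-10 - 7) = (2/(-1) - 3/2)/(-17) = (2*(-1) - 3/2)*(-1/17) = (-2 - 3/2)*(-1/17) = -7/2*(-1/17) = 7/34)
(-247877 + y(-353, a(-24, -7))) + 321881 = (-247877 - 353/7/34) + 321881 = (-247877 - 353*34/7) + 321881 = (-247877 - 12002/7) + 321881 = -1747141/7 + 321881 = 506026/7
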